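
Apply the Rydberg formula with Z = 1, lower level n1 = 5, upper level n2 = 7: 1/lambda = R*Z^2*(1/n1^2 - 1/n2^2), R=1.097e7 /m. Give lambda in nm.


1/lambda = R * Z^2 * (1/n1^2 - 1/n2^2)
= 1.097e7 * 1^2 * (1/5^2 - 1/7^2)
= 1.097e7 * 1 * (0.04 - 0.020408)
= 2.1492e+05 /m
lambda = 1 / 2.1492e+05
= 4652.8411 nm

4652.8411


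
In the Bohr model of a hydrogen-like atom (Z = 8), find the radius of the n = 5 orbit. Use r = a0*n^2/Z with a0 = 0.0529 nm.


r = a0 * n^2 / Z
= 0.0529 * 5^2 / 8
= 0.0529 * 25 / 8
= 0.1653 nm

0.1653


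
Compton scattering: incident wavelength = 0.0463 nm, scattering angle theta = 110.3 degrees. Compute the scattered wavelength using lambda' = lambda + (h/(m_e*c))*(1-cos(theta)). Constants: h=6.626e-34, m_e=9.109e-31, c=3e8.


Compton wavelength: h/(m_e*c) = 2.4247e-12 m
d_lambda = 2.4247e-12 * (1 - cos(110.3 deg))
= 2.4247e-12 * 1.346936
= 3.2659e-12 m = 0.003266 nm
lambda' = 0.0463 + 0.003266
= 0.049566 nm

0.049566


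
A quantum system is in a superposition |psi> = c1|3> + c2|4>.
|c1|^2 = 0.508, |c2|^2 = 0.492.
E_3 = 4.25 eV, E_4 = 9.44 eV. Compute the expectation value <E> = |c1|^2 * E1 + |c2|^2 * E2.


<E> = |c1|^2 * E1 + |c2|^2 * E2
= 0.508 * 4.25 + 0.492 * 9.44
= 2.159 + 4.6445
= 6.8035 eV

6.8035


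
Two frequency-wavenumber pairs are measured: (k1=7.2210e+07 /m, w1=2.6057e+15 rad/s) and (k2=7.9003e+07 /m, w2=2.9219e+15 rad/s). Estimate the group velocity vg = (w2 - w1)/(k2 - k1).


vg = (w2 - w1) / (k2 - k1)
= (2.9219e+15 - 2.6057e+15) / (7.9003e+07 - 7.2210e+07)
= 3.1620e+14 / 6.7930e+06
= 4.6548e+07 m/s

4.6548e+07


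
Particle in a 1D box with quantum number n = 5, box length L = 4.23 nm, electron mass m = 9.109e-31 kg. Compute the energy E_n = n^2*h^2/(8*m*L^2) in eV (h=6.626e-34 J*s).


E = n^2 * h^2 / (8 * m * L^2)
= 5^2 * (6.626e-34)^2 / (8 * 9.109e-31 * (4.23e-9)^2)
= 25 * 4.3904e-67 / (8 * 9.109e-31 * 1.7893e-17)
= 8.4179e-20 J
= 0.5255 eV

0.5255


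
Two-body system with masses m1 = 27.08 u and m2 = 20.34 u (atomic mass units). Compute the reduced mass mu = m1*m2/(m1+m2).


mu = m1 * m2 / (m1 + m2)
= 27.08 * 20.34 / (27.08 + 20.34)
= 550.8072 / 47.42
= 11.6155 u

11.6155


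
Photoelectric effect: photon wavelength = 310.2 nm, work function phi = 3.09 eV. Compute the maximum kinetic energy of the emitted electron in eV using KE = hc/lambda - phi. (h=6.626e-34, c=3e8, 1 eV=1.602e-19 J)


E_photon = hc / lambda
= (6.626e-34)(3e8) / (310.2e-9)
= 6.4081e-19 J
= 4.0001 eV
KE = E_photon - phi
= 4.0001 - 3.09
= 0.9101 eV

0.9101


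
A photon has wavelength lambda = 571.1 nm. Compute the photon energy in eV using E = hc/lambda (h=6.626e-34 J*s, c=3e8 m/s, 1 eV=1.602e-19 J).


E = hc / lambda
= (6.626e-34)(3e8) / (571.1e-9)
= 1.9878e-25 / 5.7110e-07
= 3.4807e-19 J
Converting to eV: 3.4807e-19 / 1.602e-19
= 2.1727 eV

2.1727


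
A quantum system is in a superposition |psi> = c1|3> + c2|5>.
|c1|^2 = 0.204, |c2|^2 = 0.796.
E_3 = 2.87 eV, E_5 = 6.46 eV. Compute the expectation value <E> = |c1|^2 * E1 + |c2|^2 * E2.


<E> = |c1|^2 * E1 + |c2|^2 * E2
= 0.204 * 2.87 + 0.796 * 6.46
= 0.5855 + 5.1422
= 5.7276 eV

5.7276


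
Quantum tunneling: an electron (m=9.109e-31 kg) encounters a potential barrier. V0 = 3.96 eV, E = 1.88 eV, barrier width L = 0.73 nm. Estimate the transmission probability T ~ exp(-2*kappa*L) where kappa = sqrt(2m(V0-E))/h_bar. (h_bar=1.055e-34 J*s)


V0 - E = 2.08 eV = 3.3322e-19 J
kappa = sqrt(2 * m * (V0-E)) / h_bar
= sqrt(2 * 9.109e-31 * 3.3322e-19) / 1.055e-34
= 7.3852e+09 /m
2*kappa*L = 2 * 7.3852e+09 * 0.73e-9
= 10.7824
T = exp(-10.7824) = 2.076263e-05

2.076263e-05


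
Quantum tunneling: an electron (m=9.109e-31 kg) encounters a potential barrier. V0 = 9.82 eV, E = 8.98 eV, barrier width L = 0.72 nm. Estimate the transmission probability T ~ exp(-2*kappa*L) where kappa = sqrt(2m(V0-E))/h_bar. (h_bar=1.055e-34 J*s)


V0 - E = 0.84 eV = 1.3457e-19 J
kappa = sqrt(2 * m * (V0-E)) / h_bar
= sqrt(2 * 9.109e-31 * 1.3457e-19) / 1.055e-34
= 4.6932e+09 /m
2*kappa*L = 2 * 4.6932e+09 * 0.72e-9
= 6.7582
T = exp(-6.7582) = 1.161313e-03

1.161313e-03


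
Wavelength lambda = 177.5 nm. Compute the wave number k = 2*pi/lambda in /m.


k = 2 * pi / lambda
= 6.2832 / (177.5e-9)
= 6.2832 / 1.7750e-07
= 3.5398e+07 /m

3.5398e+07


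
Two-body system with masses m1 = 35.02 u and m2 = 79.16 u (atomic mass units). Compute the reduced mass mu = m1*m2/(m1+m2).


mu = m1 * m2 / (m1 + m2)
= 35.02 * 79.16 / (35.02 + 79.16)
= 2772.1832 / 114.18
= 24.2791 u

24.2791


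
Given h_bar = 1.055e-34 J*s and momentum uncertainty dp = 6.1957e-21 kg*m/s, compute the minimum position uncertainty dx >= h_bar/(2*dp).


dx = h_bar / (2 * dp)
= 1.055e-34 / (2 * 6.1957e-21)
= 1.055e-34 / 1.2391e-20
= 8.5140e-15 m

8.5140e-15


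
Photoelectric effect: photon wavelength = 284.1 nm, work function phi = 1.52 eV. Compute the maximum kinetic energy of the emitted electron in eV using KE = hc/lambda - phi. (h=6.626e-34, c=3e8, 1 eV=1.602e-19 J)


E_photon = hc / lambda
= (6.626e-34)(3e8) / (284.1e-9)
= 6.9968e-19 J
= 4.3676 eV
KE = E_photon - phi
= 4.3676 - 1.52
= 2.8476 eV

2.8476


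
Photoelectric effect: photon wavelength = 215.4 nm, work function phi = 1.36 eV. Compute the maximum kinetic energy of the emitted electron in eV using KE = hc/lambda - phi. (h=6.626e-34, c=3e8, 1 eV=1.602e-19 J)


E_photon = hc / lambda
= (6.626e-34)(3e8) / (215.4e-9)
= 9.2284e-19 J
= 5.7606 eV
KE = E_photon - phi
= 5.7606 - 1.36
= 4.4006 eV

4.4006


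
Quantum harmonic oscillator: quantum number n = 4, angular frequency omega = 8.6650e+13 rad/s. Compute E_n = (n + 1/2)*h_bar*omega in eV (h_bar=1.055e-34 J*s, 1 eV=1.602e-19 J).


E = (n + 1/2) * h_bar * omega
= (4 + 0.5) * 1.055e-34 * 8.6650e+13
= 4.5 * 9.1416e-21
= 4.1137e-20 J
= 0.2568 eV

0.2568


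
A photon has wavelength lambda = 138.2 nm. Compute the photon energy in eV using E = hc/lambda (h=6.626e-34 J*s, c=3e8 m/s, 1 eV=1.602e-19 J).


E = hc / lambda
= (6.626e-34)(3e8) / (138.2e-9)
= 1.9878e-25 / 1.3820e-07
= 1.4384e-18 J
Converting to eV: 1.4384e-18 / 1.602e-19
= 8.9785 eV

8.9785


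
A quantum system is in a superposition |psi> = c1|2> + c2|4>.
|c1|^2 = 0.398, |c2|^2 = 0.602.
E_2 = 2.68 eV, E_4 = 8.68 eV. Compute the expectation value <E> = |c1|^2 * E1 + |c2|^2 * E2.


<E> = |c1|^2 * E1 + |c2|^2 * E2
= 0.398 * 2.68 + 0.602 * 8.68
= 1.0666 + 5.2254
= 6.292 eV

6.292


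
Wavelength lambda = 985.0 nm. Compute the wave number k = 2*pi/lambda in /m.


k = 2 * pi / lambda
= 6.2832 / (985.0e-9)
= 6.2832 / 9.8500e-07
= 6.3789e+06 /m

6.3789e+06


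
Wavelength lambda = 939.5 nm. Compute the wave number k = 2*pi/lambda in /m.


k = 2 * pi / lambda
= 6.2832 / (939.5e-9)
= 6.2832 / 9.3950e-07
= 6.6878e+06 /m

6.6878e+06


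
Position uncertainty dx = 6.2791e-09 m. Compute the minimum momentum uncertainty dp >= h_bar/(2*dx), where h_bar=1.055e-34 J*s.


dp = h_bar / (2 * dx)
= 1.055e-34 / (2 * 6.2791e-09)
= 1.055e-34 / 1.2558e-08
= 8.4009e-27 kg*m/s

8.4009e-27


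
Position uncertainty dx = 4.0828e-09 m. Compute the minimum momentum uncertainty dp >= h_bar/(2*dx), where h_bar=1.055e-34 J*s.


dp = h_bar / (2 * dx)
= 1.055e-34 / (2 * 4.0828e-09)
= 1.055e-34 / 8.1656e-09
= 1.2920e-26 kg*m/s

1.2920e-26


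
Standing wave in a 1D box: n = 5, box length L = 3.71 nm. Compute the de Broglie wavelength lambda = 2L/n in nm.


lambda = 2L / n
= 2 * 3.71 / 5
= 7.42 / 5
= 1.484 nm

1.484


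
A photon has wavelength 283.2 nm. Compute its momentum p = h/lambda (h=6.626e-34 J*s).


p = h / lambda
= 6.626e-34 / (283.2e-9)
= 6.626e-34 / 2.8320e-07
= 2.3397e-27 kg*m/s

2.3397e-27


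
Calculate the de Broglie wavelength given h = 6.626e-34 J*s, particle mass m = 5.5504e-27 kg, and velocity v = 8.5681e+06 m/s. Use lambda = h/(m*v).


lambda = h / (m * v)
= 6.626e-34 / (5.5504e-27 * 8.5681e+06)
= 6.626e-34 / 4.7556e-20
= 1.3933e-14 m

1.3933e-14


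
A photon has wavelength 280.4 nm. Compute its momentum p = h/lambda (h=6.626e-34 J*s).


p = h / lambda
= 6.626e-34 / (280.4e-9)
= 6.626e-34 / 2.8040e-07
= 2.3631e-27 kg*m/s

2.3631e-27


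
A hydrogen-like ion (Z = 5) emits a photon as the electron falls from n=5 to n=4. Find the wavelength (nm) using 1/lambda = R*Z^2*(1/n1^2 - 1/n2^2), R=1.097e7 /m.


1/lambda = R * Z^2 * (1/n1^2 - 1/n2^2)
= 1.097e7 * 5^2 * (1/4^2 - 1/5^2)
= 1.097e7 * 25 * (0.0625 - 0.04)
= 6.1706e+06 /m
lambda = 1 / 6.1706e+06
= 162.0581 nm

162.0581


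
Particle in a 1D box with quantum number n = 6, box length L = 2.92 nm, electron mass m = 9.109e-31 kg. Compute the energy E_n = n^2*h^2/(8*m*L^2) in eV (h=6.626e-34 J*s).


E = n^2 * h^2 / (8 * m * L^2)
= 6^2 * (6.626e-34)^2 / (8 * 9.109e-31 * (2.92e-9)^2)
= 36 * 4.3904e-67 / (8 * 9.109e-31 * 8.5264e-18)
= 2.5438e-19 J
= 1.5879 eV

1.5879


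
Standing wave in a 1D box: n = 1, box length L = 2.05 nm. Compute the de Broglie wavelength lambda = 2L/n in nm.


lambda = 2L / n
= 2 * 2.05 / 1
= 4.1 / 1
= 4.1 nm

4.1


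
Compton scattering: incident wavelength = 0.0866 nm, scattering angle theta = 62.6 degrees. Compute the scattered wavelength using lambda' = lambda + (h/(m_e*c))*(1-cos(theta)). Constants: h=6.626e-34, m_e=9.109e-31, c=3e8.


Compton wavelength: h/(m_e*c) = 2.4247e-12 m
d_lambda = 2.4247e-12 * (1 - cos(62.6 deg))
= 2.4247e-12 * 0.5398
= 1.3089e-12 m = 0.001309 nm
lambda' = 0.0866 + 0.001309
= 0.087909 nm

0.087909


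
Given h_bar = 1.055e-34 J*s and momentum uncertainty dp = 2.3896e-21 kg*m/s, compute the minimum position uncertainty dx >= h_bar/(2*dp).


dx = h_bar / (2 * dp)
= 1.055e-34 / (2 * 2.3896e-21)
= 1.055e-34 / 4.7792e-21
= 2.2075e-14 m

2.2075e-14


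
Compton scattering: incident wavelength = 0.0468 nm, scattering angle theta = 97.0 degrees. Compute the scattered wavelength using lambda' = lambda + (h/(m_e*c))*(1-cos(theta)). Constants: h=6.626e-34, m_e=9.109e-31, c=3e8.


Compton wavelength: h/(m_e*c) = 2.4247e-12 m
d_lambda = 2.4247e-12 * (1 - cos(97.0 deg))
= 2.4247e-12 * 1.121869
= 2.7202e-12 m = 0.00272 nm
lambda' = 0.0468 + 0.00272
= 0.04952 nm

0.04952


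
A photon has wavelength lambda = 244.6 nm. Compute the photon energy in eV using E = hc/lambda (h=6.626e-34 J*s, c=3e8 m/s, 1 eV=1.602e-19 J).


E = hc / lambda
= (6.626e-34)(3e8) / (244.6e-9)
= 1.9878e-25 / 2.4460e-07
= 8.1267e-19 J
Converting to eV: 8.1267e-19 / 1.602e-19
= 5.0729 eV

5.0729


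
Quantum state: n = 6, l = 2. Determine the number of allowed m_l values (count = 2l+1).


m_l ranges from -l to +l in integer steps
So m_l goes from -2 to +2
Count = 2l + 1 = 2*2 + 1
= 5

5


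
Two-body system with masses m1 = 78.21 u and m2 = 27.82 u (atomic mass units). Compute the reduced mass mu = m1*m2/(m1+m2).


mu = m1 * m2 / (m1 + m2)
= 78.21 * 27.82 / (78.21 + 27.82)
= 2175.8022 / 106.03
= 20.5206 u

20.5206


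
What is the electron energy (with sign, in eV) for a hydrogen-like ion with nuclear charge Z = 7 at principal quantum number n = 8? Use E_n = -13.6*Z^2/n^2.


E_n = -13.6 * Z^2 / n^2
= -13.6 * 7^2 / 8^2
= -13.6 * 49 / 64
= -10.4125 eV

-10.4125


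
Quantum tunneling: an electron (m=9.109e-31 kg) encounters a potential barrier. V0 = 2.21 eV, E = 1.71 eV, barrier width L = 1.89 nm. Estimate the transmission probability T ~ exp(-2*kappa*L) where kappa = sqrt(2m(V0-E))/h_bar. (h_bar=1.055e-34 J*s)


V0 - E = 0.5 eV = 8.0100e-20 J
kappa = sqrt(2 * m * (V0-E)) / h_bar
= sqrt(2 * 9.109e-31 * 8.0100e-20) / 1.055e-34
= 3.6209e+09 /m
2*kappa*L = 2 * 3.6209e+09 * 1.89e-9
= 13.6869
T = exp(-13.6869) = 1.137217e-06

1.137217e-06


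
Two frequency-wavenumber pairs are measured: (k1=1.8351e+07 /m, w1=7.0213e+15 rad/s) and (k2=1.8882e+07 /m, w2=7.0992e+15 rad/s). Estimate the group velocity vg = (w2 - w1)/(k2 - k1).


vg = (w2 - w1) / (k2 - k1)
= (7.0992e+15 - 7.0213e+15) / (1.8882e+07 - 1.8351e+07)
= 7.7900e+13 / 5.3100e+05
= 1.4670e+08 m/s

1.4670e+08


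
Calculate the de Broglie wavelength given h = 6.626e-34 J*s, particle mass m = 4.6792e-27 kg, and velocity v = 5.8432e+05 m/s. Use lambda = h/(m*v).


lambda = h / (m * v)
= 6.626e-34 / (4.6792e-27 * 5.8432e+05)
= 6.626e-34 / 2.7342e-21
= 2.4234e-13 m

2.4234e-13


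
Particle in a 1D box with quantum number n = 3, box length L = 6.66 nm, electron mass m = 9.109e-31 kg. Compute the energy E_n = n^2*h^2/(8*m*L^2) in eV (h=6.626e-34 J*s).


E = n^2 * h^2 / (8 * m * L^2)
= 3^2 * (6.626e-34)^2 / (8 * 9.109e-31 * (6.66e-9)^2)
= 9 * 4.3904e-67 / (8 * 9.109e-31 * 4.4356e-17)
= 1.2225e-20 J
= 0.0763 eV

0.0763


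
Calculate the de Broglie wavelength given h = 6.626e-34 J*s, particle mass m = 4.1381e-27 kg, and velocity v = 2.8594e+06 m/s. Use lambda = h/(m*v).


lambda = h / (m * v)
= 6.626e-34 / (4.1381e-27 * 2.8594e+06)
= 6.626e-34 / 1.1832e-20
= 5.5998e-14 m

5.5998e-14


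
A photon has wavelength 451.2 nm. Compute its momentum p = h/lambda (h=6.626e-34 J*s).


p = h / lambda
= 6.626e-34 / (451.2e-9)
= 6.626e-34 / 4.5120e-07
= 1.4685e-27 kg*m/s

1.4685e-27


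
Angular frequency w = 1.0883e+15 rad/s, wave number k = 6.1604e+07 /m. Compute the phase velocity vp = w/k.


vp = w / k
= 1.0883e+15 / 6.1604e+07
= 1.7666e+07 m/s

1.7666e+07


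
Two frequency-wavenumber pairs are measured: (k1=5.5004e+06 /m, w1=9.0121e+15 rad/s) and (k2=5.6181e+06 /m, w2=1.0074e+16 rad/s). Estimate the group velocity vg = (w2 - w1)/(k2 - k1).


vg = (w2 - w1) / (k2 - k1)
= (1.0074e+16 - 9.0121e+15) / (5.6181e+06 - 5.5004e+06)
= 1.0619e+15 / 1.1770e+05
= 9.0221e+09 m/s

9.0221e+09


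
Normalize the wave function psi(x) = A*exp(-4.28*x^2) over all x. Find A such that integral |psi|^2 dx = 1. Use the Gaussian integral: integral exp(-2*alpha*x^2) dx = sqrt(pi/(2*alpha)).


integral |psi|^2 dx = A^2 * sqrt(pi/(2*alpha)) = 1
A^2 = sqrt(2*alpha/pi)
= sqrt(2 * 4.28 / pi)
= 1.650676
A = sqrt(1.650676)
= 1.2848

1.2848


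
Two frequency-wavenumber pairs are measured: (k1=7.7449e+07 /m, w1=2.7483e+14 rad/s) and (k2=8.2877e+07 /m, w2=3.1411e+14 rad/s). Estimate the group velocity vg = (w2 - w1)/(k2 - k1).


vg = (w2 - w1) / (k2 - k1)
= (3.1411e+14 - 2.7483e+14) / (8.2877e+07 - 7.7449e+07)
= 3.9280e+13 / 5.4280e+06
= 7.2366e+06 m/s

7.2366e+06


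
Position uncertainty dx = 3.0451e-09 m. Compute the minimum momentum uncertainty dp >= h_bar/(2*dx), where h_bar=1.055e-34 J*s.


dp = h_bar / (2 * dx)
= 1.055e-34 / (2 * 3.0451e-09)
= 1.055e-34 / 6.0902e-09
= 1.7323e-26 kg*m/s

1.7323e-26


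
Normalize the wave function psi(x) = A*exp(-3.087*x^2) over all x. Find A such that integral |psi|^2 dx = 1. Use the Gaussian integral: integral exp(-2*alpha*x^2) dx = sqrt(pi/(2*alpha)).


integral |psi|^2 dx = A^2 * sqrt(pi/(2*alpha)) = 1
A^2 = sqrt(2*alpha/pi)
= sqrt(2 * 3.087 / pi)
= 1.401872
A = sqrt(1.401872)
= 1.184

1.184


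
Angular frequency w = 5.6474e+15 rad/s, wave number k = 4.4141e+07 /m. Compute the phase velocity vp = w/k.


vp = w / k
= 5.6474e+15 / 4.4141e+07
= 1.2794e+08 m/s

1.2794e+08


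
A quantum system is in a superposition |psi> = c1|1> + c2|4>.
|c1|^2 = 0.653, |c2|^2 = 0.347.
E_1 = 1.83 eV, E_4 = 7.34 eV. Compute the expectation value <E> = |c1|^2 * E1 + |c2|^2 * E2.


<E> = |c1|^2 * E1 + |c2|^2 * E2
= 0.653 * 1.83 + 0.347 * 7.34
= 1.195 + 2.547
= 3.742 eV

3.742


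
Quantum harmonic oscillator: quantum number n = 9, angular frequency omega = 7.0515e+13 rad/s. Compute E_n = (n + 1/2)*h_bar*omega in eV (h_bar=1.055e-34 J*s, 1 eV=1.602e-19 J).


E = (n + 1/2) * h_bar * omega
= (9 + 0.5) * 1.055e-34 * 7.0515e+13
= 9.5 * 7.4393e-21
= 7.0674e-20 J
= 0.4412 eV

0.4412


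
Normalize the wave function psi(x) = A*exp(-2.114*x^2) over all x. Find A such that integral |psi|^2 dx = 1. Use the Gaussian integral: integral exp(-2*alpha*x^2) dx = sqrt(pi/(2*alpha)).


integral |psi|^2 dx = A^2 * sqrt(pi/(2*alpha)) = 1
A^2 = sqrt(2*alpha/pi)
= sqrt(2 * 2.114 / pi)
= 1.160092
A = sqrt(1.160092)
= 1.0771

1.0771


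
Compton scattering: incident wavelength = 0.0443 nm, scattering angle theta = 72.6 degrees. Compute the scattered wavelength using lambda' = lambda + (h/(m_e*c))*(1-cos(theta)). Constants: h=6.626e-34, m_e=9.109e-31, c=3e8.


Compton wavelength: h/(m_e*c) = 2.4247e-12 m
d_lambda = 2.4247e-12 * (1 - cos(72.6 deg))
= 2.4247e-12 * 0.700959
= 1.6996e-12 m = 0.0017 nm
lambda' = 0.0443 + 0.0017
= 0.046 nm

0.046


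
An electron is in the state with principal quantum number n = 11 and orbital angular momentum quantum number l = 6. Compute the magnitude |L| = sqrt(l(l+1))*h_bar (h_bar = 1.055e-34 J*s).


L = sqrt(l*(l+1)) * h_bar
= sqrt(6 * 7) * 1.055e-34
= sqrt(42) * 1.055e-34
= 6.4807 * 1.055e-34
= 6.8372e-34 J*s

6.8372e-34


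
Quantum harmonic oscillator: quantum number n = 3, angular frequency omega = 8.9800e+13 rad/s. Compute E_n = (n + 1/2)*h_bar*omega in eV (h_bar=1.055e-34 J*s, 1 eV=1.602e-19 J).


E = (n + 1/2) * h_bar * omega
= (3 + 0.5) * 1.055e-34 * 8.9800e+13
= 3.5 * 9.4739e-21
= 3.3159e-20 J
= 0.207 eV

0.207


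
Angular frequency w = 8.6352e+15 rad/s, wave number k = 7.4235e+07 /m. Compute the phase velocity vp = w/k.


vp = w / k
= 8.6352e+15 / 7.4235e+07
= 1.1632e+08 m/s

1.1632e+08


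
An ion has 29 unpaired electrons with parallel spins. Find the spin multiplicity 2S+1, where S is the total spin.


Total spin S = N * (1/2) = 29 * 0.5 = 14.5
Spin multiplicity = 2S + 1
= 2 * 14.5 + 1
= 30

30


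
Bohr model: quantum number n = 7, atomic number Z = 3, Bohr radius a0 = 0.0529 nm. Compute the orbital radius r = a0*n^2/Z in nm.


r = a0 * n^2 / Z
= 0.0529 * 7^2 / 3
= 0.0529 * 49 / 3
= 0.864 nm

0.864


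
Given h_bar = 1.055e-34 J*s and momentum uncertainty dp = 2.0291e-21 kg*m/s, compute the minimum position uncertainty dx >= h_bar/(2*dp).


dx = h_bar / (2 * dp)
= 1.055e-34 / (2 * 2.0291e-21)
= 1.055e-34 / 4.0582e-21
= 2.5997e-14 m

2.5997e-14


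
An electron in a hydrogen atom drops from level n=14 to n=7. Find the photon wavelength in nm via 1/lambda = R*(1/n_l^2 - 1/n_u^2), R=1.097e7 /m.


1/lambda = R * (1/n_l^2 - 1/n_u^2)
= 1.097e7 * (1/7^2 - 1/14^2)
= 1.097e7 * (0.020408 - 0.005102)
= 1.097e7 * 0.015306
= 1.6791e+05 /m
lambda = 1 / 1.6791e+05 = 5955.6366 nm

5955.6366


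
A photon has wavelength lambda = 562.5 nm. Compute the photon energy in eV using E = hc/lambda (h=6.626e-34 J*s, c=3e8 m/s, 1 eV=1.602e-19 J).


E = hc / lambda
= (6.626e-34)(3e8) / (562.5e-9)
= 1.9878e-25 / 5.6250e-07
= 3.5339e-19 J
Converting to eV: 3.5339e-19 / 1.602e-19
= 2.2059 eV

2.2059


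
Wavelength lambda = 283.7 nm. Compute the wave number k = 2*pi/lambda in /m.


k = 2 * pi / lambda
= 6.2832 / (283.7e-9)
= 6.2832 / 2.8370e-07
= 2.2147e+07 /m

2.2147e+07


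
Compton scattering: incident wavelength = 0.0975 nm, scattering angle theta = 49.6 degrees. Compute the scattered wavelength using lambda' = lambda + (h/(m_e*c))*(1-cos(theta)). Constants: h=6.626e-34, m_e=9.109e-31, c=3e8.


Compton wavelength: h/(m_e*c) = 2.4247e-12 m
d_lambda = 2.4247e-12 * (1 - cos(49.6 deg))
= 2.4247e-12 * 0.35188
= 8.5321e-13 m = 0.000853 nm
lambda' = 0.0975 + 0.000853
= 0.098353 nm

0.098353


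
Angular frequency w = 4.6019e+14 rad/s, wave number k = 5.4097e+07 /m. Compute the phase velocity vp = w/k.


vp = w / k
= 4.6019e+14 / 5.4097e+07
= 8.5068e+06 m/s

8.5068e+06


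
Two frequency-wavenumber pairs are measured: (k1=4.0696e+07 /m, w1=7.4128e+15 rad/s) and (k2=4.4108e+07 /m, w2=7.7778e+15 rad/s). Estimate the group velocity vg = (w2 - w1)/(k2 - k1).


vg = (w2 - w1) / (k2 - k1)
= (7.7778e+15 - 7.4128e+15) / (4.4108e+07 - 4.0696e+07)
= 3.6500e+14 / 3.4120e+06
= 1.0698e+08 m/s

1.0698e+08


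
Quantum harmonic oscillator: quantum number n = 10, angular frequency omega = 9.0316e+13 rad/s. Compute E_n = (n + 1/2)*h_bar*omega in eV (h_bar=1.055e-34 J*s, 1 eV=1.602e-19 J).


E = (n + 1/2) * h_bar * omega
= (10 + 0.5) * 1.055e-34 * 9.0316e+13
= 10.5 * 9.5283e-21
= 1.0005e-19 J
= 0.6245 eV

0.6245


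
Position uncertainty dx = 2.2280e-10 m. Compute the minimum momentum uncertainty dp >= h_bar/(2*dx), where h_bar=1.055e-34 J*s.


dp = h_bar / (2 * dx)
= 1.055e-34 / (2 * 2.2280e-10)
= 1.055e-34 / 4.4560e-10
= 2.3676e-25 kg*m/s

2.3676e-25


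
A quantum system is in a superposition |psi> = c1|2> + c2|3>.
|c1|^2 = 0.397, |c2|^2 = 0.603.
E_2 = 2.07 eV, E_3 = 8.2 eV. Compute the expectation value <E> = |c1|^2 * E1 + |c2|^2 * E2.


<E> = |c1|^2 * E1 + |c2|^2 * E2
= 0.397 * 2.07 + 0.603 * 8.2
= 0.8218 + 4.9446
= 5.7664 eV

5.7664


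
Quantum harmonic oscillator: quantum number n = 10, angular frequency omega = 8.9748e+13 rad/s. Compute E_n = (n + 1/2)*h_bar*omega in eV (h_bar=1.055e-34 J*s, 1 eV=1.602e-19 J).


E = (n + 1/2) * h_bar * omega
= (10 + 0.5) * 1.055e-34 * 8.9748e+13
= 10.5 * 9.4684e-21
= 9.9418e-20 J
= 0.6206 eV

0.6206


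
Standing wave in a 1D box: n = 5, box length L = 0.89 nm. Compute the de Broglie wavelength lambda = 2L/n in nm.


lambda = 2L / n
= 2 * 0.89 / 5
= 1.78 / 5
= 0.356 nm

0.356


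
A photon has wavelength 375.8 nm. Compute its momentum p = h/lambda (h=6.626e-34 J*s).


p = h / lambda
= 6.626e-34 / (375.8e-9)
= 6.626e-34 / 3.7580e-07
= 1.7632e-27 kg*m/s

1.7632e-27


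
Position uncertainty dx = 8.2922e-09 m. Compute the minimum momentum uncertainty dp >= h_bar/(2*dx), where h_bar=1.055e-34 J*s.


dp = h_bar / (2 * dx)
= 1.055e-34 / (2 * 8.2922e-09)
= 1.055e-34 / 1.6584e-08
= 6.3614e-27 kg*m/s

6.3614e-27


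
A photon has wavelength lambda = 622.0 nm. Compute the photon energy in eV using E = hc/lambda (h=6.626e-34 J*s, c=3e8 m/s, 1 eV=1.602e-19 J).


E = hc / lambda
= (6.626e-34)(3e8) / (622.0e-9)
= 1.9878e-25 / 6.2200e-07
= 3.1958e-19 J
Converting to eV: 3.1958e-19 / 1.602e-19
= 1.9949 eV

1.9949


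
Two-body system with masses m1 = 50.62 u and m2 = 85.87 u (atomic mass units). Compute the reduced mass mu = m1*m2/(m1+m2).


mu = m1 * m2 / (m1 + m2)
= 50.62 * 85.87 / (50.62 + 85.87)
= 4346.7394 / 136.49
= 31.8466 u

31.8466


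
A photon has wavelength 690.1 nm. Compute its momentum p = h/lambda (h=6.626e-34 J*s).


p = h / lambda
= 6.626e-34 / (690.1e-9)
= 6.626e-34 / 6.9010e-07
= 9.6015e-28 kg*m/s

9.6015e-28


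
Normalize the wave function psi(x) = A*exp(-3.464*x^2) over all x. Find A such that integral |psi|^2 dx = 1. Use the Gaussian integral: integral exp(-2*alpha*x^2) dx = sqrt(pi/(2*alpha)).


integral |psi|^2 dx = A^2 * sqrt(pi/(2*alpha)) = 1
A^2 = sqrt(2*alpha/pi)
= sqrt(2 * 3.464 / pi)
= 1.485009
A = sqrt(1.485009)
= 1.2186

1.2186


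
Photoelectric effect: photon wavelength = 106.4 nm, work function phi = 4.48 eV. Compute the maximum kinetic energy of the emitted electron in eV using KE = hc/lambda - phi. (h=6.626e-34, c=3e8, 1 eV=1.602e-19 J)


E_photon = hc / lambda
= (6.626e-34)(3e8) / (106.4e-9)
= 1.8682e-18 J
= 11.6619 eV
KE = E_photon - phi
= 11.6619 - 4.48
= 7.1819 eV

7.1819


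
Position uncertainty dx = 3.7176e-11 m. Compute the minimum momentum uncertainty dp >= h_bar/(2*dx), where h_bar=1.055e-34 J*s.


dp = h_bar / (2 * dx)
= 1.055e-34 / (2 * 3.7176e-11)
= 1.055e-34 / 7.4352e-11
= 1.4189e-24 kg*m/s

1.4189e-24


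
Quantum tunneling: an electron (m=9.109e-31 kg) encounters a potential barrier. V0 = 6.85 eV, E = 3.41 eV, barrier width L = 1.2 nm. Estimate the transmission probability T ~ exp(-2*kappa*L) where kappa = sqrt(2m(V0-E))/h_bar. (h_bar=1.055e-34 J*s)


V0 - E = 3.44 eV = 5.5109e-19 J
kappa = sqrt(2 * m * (V0-E)) / h_bar
= sqrt(2 * 9.109e-31 * 5.5109e-19) / 1.055e-34
= 9.4975e+09 /m
2*kappa*L = 2 * 9.4975e+09 * 1.2e-9
= 22.794
T = exp(-22.794) = 1.260994e-10

1.260994e-10


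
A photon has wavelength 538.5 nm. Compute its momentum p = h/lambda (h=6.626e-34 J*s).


p = h / lambda
= 6.626e-34 / (538.5e-9)
= 6.626e-34 / 5.3850e-07
= 1.2305e-27 kg*m/s

1.2305e-27


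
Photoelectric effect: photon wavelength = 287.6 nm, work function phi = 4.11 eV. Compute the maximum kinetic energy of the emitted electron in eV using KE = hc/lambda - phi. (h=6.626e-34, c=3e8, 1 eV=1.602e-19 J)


E_photon = hc / lambda
= (6.626e-34)(3e8) / (287.6e-9)
= 6.9117e-19 J
= 4.3144 eV
KE = E_photon - phi
= 4.3144 - 4.11
= 0.2044 eV

0.2044


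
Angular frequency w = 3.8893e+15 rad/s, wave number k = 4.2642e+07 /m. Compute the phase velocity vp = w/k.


vp = w / k
= 3.8893e+15 / 4.2642e+07
= 9.1208e+07 m/s

9.1208e+07


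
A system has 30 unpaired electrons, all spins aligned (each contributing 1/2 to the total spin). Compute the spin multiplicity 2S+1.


Total spin S = N * (1/2) = 30 * 0.5 = 15.0
Spin multiplicity = 2S + 1
= 2 * 15.0 + 1
= 31

31


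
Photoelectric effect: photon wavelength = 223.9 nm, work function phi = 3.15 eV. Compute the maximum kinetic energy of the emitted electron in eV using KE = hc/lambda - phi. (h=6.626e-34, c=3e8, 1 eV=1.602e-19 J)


E_photon = hc / lambda
= (6.626e-34)(3e8) / (223.9e-9)
= 8.8781e-19 J
= 5.5419 eV
KE = E_photon - phi
= 5.5419 - 3.15
= 2.3919 eV

2.3919


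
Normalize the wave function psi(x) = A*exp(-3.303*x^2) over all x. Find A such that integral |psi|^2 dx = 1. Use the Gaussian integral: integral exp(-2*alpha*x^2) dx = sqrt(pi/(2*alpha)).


integral |psi|^2 dx = A^2 * sqrt(pi/(2*alpha)) = 1
A^2 = sqrt(2*alpha/pi)
= sqrt(2 * 3.303 / pi)
= 1.450088
A = sqrt(1.450088)
= 1.2042

1.2042


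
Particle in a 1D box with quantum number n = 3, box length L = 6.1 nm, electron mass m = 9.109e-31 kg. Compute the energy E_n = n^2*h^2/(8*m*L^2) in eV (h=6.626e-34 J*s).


E = n^2 * h^2 / (8 * m * L^2)
= 3^2 * (6.626e-34)^2 / (8 * 9.109e-31 * (6.1e-9)^2)
= 9 * 4.3904e-67 / (8 * 9.109e-31 * 3.7210e-17)
= 1.4572e-20 J
= 0.091 eV

0.091


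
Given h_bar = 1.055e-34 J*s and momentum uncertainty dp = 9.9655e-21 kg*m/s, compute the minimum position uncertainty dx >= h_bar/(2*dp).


dx = h_bar / (2 * dp)
= 1.055e-34 / (2 * 9.9655e-21)
= 1.055e-34 / 1.9931e-20
= 5.2933e-15 m

5.2933e-15


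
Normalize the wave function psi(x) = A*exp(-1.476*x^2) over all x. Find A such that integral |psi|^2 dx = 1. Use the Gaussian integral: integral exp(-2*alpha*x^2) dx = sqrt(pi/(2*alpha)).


integral |psi|^2 dx = A^2 * sqrt(pi/(2*alpha)) = 1
A^2 = sqrt(2*alpha/pi)
= sqrt(2 * 1.476 / pi)
= 0.969356
A = sqrt(0.969356)
= 0.9846

0.9846


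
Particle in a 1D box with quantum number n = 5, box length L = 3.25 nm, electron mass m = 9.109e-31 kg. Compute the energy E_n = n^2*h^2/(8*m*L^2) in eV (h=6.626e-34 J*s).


E = n^2 * h^2 / (8 * m * L^2)
= 5^2 * (6.626e-34)^2 / (8 * 9.109e-31 * (3.25e-9)^2)
= 25 * 4.3904e-67 / (8 * 9.109e-31 * 1.0563e-17)
= 1.4260e-19 J
= 0.8901 eV

0.8901


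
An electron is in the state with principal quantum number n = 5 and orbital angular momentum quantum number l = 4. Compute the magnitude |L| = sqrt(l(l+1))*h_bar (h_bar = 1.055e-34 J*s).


L = sqrt(l*(l+1)) * h_bar
= sqrt(4 * 5) * 1.055e-34
= sqrt(20) * 1.055e-34
= 4.4721 * 1.055e-34
= 4.7181e-34 J*s

4.7181e-34


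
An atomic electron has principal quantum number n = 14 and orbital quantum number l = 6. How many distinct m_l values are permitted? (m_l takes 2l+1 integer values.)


m_l ranges from -l to +l in integer steps
So m_l goes from -6 to +6
Count = 2l + 1 = 2*6 + 1
= 13

13


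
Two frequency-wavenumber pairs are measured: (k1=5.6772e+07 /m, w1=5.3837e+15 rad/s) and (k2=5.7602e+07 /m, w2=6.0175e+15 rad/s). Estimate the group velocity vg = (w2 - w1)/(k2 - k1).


vg = (w2 - w1) / (k2 - k1)
= (6.0175e+15 - 5.3837e+15) / (5.7602e+07 - 5.6772e+07)
= 6.3380e+14 / 8.3000e+05
= 7.6361e+08 m/s

7.6361e+08


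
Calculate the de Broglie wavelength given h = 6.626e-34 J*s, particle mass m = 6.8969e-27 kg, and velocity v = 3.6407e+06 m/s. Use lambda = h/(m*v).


lambda = h / (m * v)
= 6.626e-34 / (6.8969e-27 * 3.6407e+06)
= 6.626e-34 / 2.5110e-20
= 2.6388e-14 m

2.6388e-14


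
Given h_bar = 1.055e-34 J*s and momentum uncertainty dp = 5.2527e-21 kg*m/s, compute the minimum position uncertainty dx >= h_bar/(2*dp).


dx = h_bar / (2 * dp)
= 1.055e-34 / (2 * 5.2527e-21)
= 1.055e-34 / 1.0505e-20
= 1.0042e-14 m

1.0042e-14


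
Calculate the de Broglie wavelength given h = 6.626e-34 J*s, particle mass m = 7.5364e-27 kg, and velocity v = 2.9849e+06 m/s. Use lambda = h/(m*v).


lambda = h / (m * v)
= 6.626e-34 / (7.5364e-27 * 2.9849e+06)
= 6.626e-34 / 2.2495e-20
= 2.9455e-14 m

2.9455e-14


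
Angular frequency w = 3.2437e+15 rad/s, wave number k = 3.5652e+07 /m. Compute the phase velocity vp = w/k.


vp = w / k
= 3.2437e+15 / 3.5652e+07
= 9.0982e+07 m/s

9.0982e+07


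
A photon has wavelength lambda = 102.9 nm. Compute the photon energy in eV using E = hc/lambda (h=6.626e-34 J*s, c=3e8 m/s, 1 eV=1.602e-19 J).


E = hc / lambda
= (6.626e-34)(3e8) / (102.9e-9)
= 1.9878e-25 / 1.0290e-07
= 1.9318e-18 J
Converting to eV: 1.9318e-18 / 1.602e-19
= 12.0585 eV

12.0585


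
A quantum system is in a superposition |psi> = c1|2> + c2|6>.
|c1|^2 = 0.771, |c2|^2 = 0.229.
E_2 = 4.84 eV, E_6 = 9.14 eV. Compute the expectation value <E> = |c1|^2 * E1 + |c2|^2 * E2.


<E> = |c1|^2 * E1 + |c2|^2 * E2
= 0.771 * 4.84 + 0.229 * 9.14
= 3.7316 + 2.0931
= 5.8247 eV

5.8247


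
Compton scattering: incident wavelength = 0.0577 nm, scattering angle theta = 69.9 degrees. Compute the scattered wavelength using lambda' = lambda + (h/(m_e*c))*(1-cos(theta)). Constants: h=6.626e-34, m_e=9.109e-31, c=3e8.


Compton wavelength: h/(m_e*c) = 2.4247e-12 m
d_lambda = 2.4247e-12 * (1 - cos(69.9 deg))
= 2.4247e-12 * 0.65634
= 1.5914e-12 m = 0.001591 nm
lambda' = 0.0577 + 0.001591
= 0.059291 nm

0.059291


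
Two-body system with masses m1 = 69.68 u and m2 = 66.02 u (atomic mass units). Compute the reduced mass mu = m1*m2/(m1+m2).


mu = m1 * m2 / (m1 + m2)
= 69.68 * 66.02 / (69.68 + 66.02)
= 4600.2736 / 135.7
= 33.9003 u

33.9003


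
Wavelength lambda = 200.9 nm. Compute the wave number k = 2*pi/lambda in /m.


k = 2 * pi / lambda
= 6.2832 / (200.9e-9)
= 6.2832 / 2.0090e-07
= 3.1275e+07 /m

3.1275e+07


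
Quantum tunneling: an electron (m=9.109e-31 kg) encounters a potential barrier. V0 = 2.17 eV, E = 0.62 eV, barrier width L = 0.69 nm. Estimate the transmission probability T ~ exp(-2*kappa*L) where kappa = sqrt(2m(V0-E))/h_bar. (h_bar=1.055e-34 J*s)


V0 - E = 1.55 eV = 2.4831e-19 J
kappa = sqrt(2 * m * (V0-E)) / h_bar
= sqrt(2 * 9.109e-31 * 2.4831e-19) / 1.055e-34
= 6.3752e+09 /m
2*kappa*L = 2 * 6.3752e+09 * 0.69e-9
= 8.7978
T = exp(-8.7978) = 1.510651e-04

1.510651e-04


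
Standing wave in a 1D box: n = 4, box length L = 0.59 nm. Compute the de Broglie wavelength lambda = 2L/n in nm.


lambda = 2L / n
= 2 * 0.59 / 4
= 1.18 / 4
= 0.295 nm

0.295


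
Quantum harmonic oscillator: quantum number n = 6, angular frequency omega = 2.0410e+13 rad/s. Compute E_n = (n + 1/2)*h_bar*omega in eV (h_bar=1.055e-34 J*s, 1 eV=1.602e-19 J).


E = (n + 1/2) * h_bar * omega
= (6 + 0.5) * 1.055e-34 * 2.0410e+13
= 6.5 * 2.1533e-21
= 1.3996e-20 J
= 0.0874 eV

0.0874


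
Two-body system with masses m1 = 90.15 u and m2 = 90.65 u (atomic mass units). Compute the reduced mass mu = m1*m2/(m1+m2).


mu = m1 * m2 / (m1 + m2)
= 90.15 * 90.65 / (90.15 + 90.65)
= 8172.0975 / 180.8
= 45.1997 u

45.1997


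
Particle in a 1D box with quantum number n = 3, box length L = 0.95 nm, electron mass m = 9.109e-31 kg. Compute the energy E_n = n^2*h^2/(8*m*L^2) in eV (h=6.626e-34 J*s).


E = n^2 * h^2 / (8 * m * L^2)
= 3^2 * (6.626e-34)^2 / (8 * 9.109e-31 * (0.95e-9)^2)
= 9 * 4.3904e-67 / (8 * 9.109e-31 * 9.0250e-19)
= 6.0081e-19 J
= 3.7504 eV

3.7504


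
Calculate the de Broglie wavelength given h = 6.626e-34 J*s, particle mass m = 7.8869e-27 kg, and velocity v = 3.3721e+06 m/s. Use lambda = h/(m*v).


lambda = h / (m * v)
= 6.626e-34 / (7.8869e-27 * 3.3721e+06)
= 6.626e-34 / 2.6595e-20
= 2.4914e-14 m

2.4914e-14


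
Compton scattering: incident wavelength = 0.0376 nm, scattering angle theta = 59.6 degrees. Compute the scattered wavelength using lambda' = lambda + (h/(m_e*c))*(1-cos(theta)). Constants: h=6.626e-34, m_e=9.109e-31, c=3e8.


Compton wavelength: h/(m_e*c) = 2.4247e-12 m
d_lambda = 2.4247e-12 * (1 - cos(59.6 deg))
= 2.4247e-12 * 0.493966
= 1.1977e-12 m = 0.001198 nm
lambda' = 0.0376 + 0.001198
= 0.038798 nm

0.038798


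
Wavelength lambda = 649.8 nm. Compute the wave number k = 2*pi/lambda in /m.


k = 2 * pi / lambda
= 6.2832 / (649.8e-9)
= 6.2832 / 6.4980e-07
= 9.6694e+06 /m

9.6694e+06


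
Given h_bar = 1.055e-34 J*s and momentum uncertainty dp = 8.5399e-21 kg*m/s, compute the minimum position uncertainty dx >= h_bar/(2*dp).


dx = h_bar / (2 * dp)
= 1.055e-34 / (2 * 8.5399e-21)
= 1.055e-34 / 1.7080e-20
= 6.1769e-15 m

6.1769e-15


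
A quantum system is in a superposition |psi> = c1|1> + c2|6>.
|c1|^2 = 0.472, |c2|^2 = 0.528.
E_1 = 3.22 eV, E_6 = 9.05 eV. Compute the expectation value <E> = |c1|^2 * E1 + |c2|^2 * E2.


<E> = |c1|^2 * E1 + |c2|^2 * E2
= 0.472 * 3.22 + 0.528 * 9.05
= 1.5198 + 4.7784
= 6.2982 eV

6.2982


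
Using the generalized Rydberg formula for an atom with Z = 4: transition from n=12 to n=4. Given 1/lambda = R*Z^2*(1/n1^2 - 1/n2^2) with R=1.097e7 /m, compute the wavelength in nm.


1/lambda = R * Z^2 * (1/n1^2 - 1/n2^2)
= 1.097e7 * 4^2 * (1/4^2 - 1/12^2)
= 1.097e7 * 16 * (0.0625 - 0.006944)
= 9.7511e+06 /m
lambda = 1 / 9.7511e+06
= 102.5524 nm

102.5524


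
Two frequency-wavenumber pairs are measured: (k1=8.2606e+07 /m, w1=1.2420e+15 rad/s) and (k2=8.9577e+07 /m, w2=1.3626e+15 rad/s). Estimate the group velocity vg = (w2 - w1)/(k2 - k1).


vg = (w2 - w1) / (k2 - k1)
= (1.3626e+15 - 1.2420e+15) / (8.9577e+07 - 8.2606e+07)
= 1.2060e+14 / 6.9710e+06
= 1.7300e+07 m/s

1.7300e+07


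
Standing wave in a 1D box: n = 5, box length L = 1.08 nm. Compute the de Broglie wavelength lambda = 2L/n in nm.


lambda = 2L / n
= 2 * 1.08 / 5
= 2.16 / 5
= 0.432 nm

0.432


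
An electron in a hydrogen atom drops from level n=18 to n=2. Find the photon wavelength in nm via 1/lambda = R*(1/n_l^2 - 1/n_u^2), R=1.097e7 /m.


1/lambda = R * (1/n_l^2 - 1/n_u^2)
= 1.097e7 * (1/2^2 - 1/18^2)
= 1.097e7 * (0.25 - 0.003086)
= 1.097e7 * 0.246914
= 2.7086e+06 /m
lambda = 1 / 2.7086e+06 = 369.1887 nm

369.1887


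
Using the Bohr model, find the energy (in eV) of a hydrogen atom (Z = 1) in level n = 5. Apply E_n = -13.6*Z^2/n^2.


E_n = -13.6 * Z^2 / n^2
= -13.6 * 1^2 / 5^2
= -13.6 * 1 / 25
= -0.544 eV

-0.544


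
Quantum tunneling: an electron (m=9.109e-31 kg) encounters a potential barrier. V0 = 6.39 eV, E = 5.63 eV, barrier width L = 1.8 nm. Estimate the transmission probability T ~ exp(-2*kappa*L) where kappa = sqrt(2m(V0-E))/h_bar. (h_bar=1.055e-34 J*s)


V0 - E = 0.76 eV = 1.2175e-19 J
kappa = sqrt(2 * m * (V0-E)) / h_bar
= sqrt(2 * 9.109e-31 * 1.2175e-19) / 1.055e-34
= 4.4641e+09 /m
2*kappa*L = 2 * 4.4641e+09 * 1.8e-9
= 16.0708
T = exp(-16.0708) = 1.048395e-07

1.048395e-07


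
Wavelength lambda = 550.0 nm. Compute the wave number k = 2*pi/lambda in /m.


k = 2 * pi / lambda
= 6.2832 / (550.0e-9)
= 6.2832 / 5.5000e-07
= 1.1424e+07 /m

1.1424e+07


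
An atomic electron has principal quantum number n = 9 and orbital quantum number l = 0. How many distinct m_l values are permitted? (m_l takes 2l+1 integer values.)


m_l ranges from -l to +l in integer steps
So m_l goes from -0 to +0
Count = 2l + 1 = 2*0 + 1
= 1

1


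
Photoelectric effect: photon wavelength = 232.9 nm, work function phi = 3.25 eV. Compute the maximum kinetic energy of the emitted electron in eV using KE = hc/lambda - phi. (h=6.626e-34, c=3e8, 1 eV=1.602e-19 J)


E_photon = hc / lambda
= (6.626e-34)(3e8) / (232.9e-9)
= 8.5350e-19 J
= 5.3277 eV
KE = E_photon - phi
= 5.3277 - 3.25
= 2.0777 eV

2.0777


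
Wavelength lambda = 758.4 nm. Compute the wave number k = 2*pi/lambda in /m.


k = 2 * pi / lambda
= 6.2832 / (758.4e-9)
= 6.2832 / 7.5840e-07
= 8.2848e+06 /m

8.2848e+06


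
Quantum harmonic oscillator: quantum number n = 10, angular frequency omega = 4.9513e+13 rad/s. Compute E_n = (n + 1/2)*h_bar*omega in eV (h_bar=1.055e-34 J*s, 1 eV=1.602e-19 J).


E = (n + 1/2) * h_bar * omega
= (10 + 0.5) * 1.055e-34 * 4.9513e+13
= 10.5 * 5.2236e-21
= 5.4848e-20 J
= 0.3424 eV

0.3424


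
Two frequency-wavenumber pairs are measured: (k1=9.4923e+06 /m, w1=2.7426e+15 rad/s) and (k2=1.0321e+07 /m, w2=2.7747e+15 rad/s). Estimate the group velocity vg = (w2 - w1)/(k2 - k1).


vg = (w2 - w1) / (k2 - k1)
= (2.7747e+15 - 2.7426e+15) / (1.0321e+07 - 9.4923e+06)
= 3.2100e+13 / 8.2870e+05
= 3.8735e+07 m/s

3.8735e+07


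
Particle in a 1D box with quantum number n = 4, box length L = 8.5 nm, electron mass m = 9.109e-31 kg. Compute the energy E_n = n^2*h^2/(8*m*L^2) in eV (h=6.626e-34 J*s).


E = n^2 * h^2 / (8 * m * L^2)
= 4^2 * (6.626e-34)^2 / (8 * 9.109e-31 * (8.5e-9)^2)
= 16 * 4.3904e-67 / (8 * 9.109e-31 * 7.2250e-17)
= 1.3342e-20 J
= 0.0833 eV

0.0833


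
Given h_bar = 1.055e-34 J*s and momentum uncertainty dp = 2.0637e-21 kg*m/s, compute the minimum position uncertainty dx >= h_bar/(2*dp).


dx = h_bar / (2 * dp)
= 1.055e-34 / (2 * 2.0637e-21)
= 1.055e-34 / 4.1274e-21
= 2.5561e-14 m

2.5561e-14


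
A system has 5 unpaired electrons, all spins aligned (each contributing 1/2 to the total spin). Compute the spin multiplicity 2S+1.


Total spin S = N * (1/2) = 5 * 0.5 = 2.5
Spin multiplicity = 2S + 1
= 2 * 2.5 + 1
= 6

6


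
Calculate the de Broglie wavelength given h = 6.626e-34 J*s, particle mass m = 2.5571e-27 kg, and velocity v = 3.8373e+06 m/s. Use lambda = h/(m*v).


lambda = h / (m * v)
= 6.626e-34 / (2.5571e-27 * 3.8373e+06)
= 6.626e-34 / 9.8124e-21
= 6.7527e-14 m

6.7527e-14


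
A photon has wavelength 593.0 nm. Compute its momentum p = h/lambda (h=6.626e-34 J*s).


p = h / lambda
= 6.626e-34 / (593.0e-9)
= 6.626e-34 / 5.9300e-07
= 1.1174e-27 kg*m/s

1.1174e-27


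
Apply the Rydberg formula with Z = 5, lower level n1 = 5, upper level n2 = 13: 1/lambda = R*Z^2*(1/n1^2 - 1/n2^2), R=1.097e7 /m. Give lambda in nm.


1/lambda = R * Z^2 * (1/n1^2 - 1/n2^2)
= 1.097e7 * 5^2 * (1/5^2 - 1/13^2)
= 1.097e7 * 25 * (0.04 - 0.005917)
= 9.3472e+06 /m
lambda = 1 / 9.3472e+06
= 106.9837 nm

106.9837


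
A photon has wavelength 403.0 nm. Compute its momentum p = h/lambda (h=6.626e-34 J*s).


p = h / lambda
= 6.626e-34 / (403.0e-9)
= 6.626e-34 / 4.0300e-07
= 1.6442e-27 kg*m/s

1.6442e-27


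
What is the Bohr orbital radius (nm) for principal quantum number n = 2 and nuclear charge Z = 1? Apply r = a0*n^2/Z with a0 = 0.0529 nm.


r = a0 * n^2 / Z
= 0.0529 * 2^2 / 1
= 0.0529 * 4 / 1
= 0.2116 nm

0.2116


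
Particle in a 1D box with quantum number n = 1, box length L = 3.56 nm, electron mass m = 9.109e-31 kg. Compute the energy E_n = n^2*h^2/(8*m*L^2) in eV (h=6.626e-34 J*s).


E = n^2 * h^2 / (8 * m * L^2)
= 1^2 * (6.626e-34)^2 / (8 * 9.109e-31 * (3.56e-9)^2)
= 1 * 4.3904e-67 / (8 * 9.109e-31 * 1.2674e-17)
= 4.7538e-21 J
= 0.0297 eV

0.0297


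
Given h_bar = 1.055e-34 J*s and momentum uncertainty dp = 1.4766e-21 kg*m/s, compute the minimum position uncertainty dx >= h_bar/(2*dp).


dx = h_bar / (2 * dp)
= 1.055e-34 / (2 * 1.4766e-21)
= 1.055e-34 / 2.9532e-21
= 3.5724e-14 m

3.5724e-14


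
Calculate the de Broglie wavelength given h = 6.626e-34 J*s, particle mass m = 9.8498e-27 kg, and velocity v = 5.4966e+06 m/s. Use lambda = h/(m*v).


lambda = h / (m * v)
= 6.626e-34 / (9.8498e-27 * 5.4966e+06)
= 6.626e-34 / 5.4140e-20
= 1.2239e-14 m

1.2239e-14


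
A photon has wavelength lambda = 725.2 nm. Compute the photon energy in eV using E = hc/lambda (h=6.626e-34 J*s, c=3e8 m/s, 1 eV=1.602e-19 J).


E = hc / lambda
= (6.626e-34)(3e8) / (725.2e-9)
= 1.9878e-25 / 7.2520e-07
= 2.7410e-19 J
Converting to eV: 2.7410e-19 / 1.602e-19
= 1.711 eV

1.711
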